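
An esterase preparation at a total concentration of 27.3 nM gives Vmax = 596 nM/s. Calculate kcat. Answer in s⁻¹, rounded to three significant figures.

21.8 s⁻¹

kcat = Vmax/[E]total = 596 nM/s / 27.3 nM = 21.8 s⁻¹.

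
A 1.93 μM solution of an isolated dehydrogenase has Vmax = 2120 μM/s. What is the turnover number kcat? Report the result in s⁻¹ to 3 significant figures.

1100 s⁻¹

kcat = Vmax/[E]total = 2120 μM/s / 1.93 μM = 1100 s⁻¹.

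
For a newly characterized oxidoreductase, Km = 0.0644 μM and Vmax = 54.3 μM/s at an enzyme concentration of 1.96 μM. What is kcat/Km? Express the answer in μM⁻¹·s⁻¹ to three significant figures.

430 μM⁻¹·s⁻¹

kcat = Vmax/[E]total = 54.3/1.96 = 27.7 s⁻¹.
kcat/Km = 27.7/0.0644 = 430 μM⁻¹·s⁻¹.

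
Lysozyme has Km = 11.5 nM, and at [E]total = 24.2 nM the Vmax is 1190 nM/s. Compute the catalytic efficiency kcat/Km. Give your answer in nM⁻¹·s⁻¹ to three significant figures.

4.28 nM⁻¹·s⁻¹

kcat = Vmax/[E]total = 1190/24.2 = 49.2 s⁻¹.
kcat/Km = 49.2/11.5 = 4.28 nM⁻¹·s⁻¹.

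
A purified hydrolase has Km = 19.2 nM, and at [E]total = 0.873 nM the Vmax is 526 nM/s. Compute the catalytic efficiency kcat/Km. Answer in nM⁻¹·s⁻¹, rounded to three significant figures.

kcat = Vmax/[E]total = 526/0.873 = 603 s⁻¹.
kcat/Km = 603/19.2 = 31.4 nM⁻¹·s⁻¹.

31.4 nM⁻¹·s⁻¹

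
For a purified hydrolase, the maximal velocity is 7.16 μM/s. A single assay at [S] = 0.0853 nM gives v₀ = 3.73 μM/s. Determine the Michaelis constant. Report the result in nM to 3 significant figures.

0.0784 nM

From v = Vmax[S]/(Km+[S]), Km = [S](Vmax − v)/v.
Km = 0.0853 × (7.16 − 3.73) / 3.73 = 0.2926/3.73 = 0.0784 nM.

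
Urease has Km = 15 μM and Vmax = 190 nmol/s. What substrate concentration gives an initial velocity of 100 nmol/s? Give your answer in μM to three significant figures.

16.7 μM

The required fractional saturation is v/Vmax = 100/190 = 0.5263.
Then [S]/(Km+[S]) = 0.5263 ⇒ [S] = 15 × 0.5263/(1 − 0.5263) = 16.7 μM.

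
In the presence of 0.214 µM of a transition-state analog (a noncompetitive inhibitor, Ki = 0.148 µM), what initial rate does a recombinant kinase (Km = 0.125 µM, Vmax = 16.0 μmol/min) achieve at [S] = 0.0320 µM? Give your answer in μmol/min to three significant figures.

1.33 μmol/min

With α = 1 + [I]/Ki = 1 + 0.214/0.148 = 2.446, the noncompetitive rate law is v = (Vmax/α)·[S] / (Km + [S]).
v = (16.0/2.446)×0.0320 / (0.125 + 0.0320) = 0.2093/0.1570 = 1.33 μmol/min.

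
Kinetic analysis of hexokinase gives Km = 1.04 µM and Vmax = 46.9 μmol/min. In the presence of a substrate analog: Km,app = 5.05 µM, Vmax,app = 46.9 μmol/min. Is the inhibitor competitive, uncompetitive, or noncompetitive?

competitive

Km increases (1.04 → 5.05 µM) while Vmax is unchanged — the hallmark of competitive inhibition.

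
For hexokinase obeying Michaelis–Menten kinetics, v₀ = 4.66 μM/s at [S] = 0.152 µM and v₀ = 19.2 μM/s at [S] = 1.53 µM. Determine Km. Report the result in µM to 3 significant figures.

In reciprocal form, 1/v = (Km/Vmax)·(1/[S]) + 1/Vmax. The two points give (1/[S], 1/v) = (6.579, 0.2146) and (0.6536, 0.05208).
Slope = (0.2146 − 0.05208)/(6.579 − 0.6536) = 0.02743; intercept = 0.2146 − 0.02743×6.579 = 0.03416.
Vmax = 1/intercept = 29.3 μM/s; Km = slope × Vmax = 0.02743 × 29.3 = 0.803 µM.

0.803 µM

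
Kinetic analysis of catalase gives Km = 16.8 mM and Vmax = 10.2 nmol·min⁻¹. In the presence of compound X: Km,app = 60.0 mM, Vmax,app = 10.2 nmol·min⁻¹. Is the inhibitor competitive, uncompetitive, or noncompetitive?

competitive

Km increases (16.8 → 60.0 mM) while Vmax is unchanged — the hallmark of competitive inhibition.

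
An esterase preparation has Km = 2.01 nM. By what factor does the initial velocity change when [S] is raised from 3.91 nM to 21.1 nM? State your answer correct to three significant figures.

1.38

Since Vmax cancels, v₂/v₁ = [S]₂(Km+[S]₁) / [S]₁(Km+[S]₂).
= 21.1×(2.01+3.91) / (3.91×(2.01+21.1)) = 124.9/90.36 = 1.38.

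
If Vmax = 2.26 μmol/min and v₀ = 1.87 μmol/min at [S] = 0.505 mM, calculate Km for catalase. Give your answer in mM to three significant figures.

v/Vmax = 1.87/2.26 = 0.8274 = [S]/(Km+[S]).
So Km + [S] = [S]/0.8274 = 0.6103 mM, giving Km = 0.6103 − 0.505 = 0.105 mM.

0.105 mM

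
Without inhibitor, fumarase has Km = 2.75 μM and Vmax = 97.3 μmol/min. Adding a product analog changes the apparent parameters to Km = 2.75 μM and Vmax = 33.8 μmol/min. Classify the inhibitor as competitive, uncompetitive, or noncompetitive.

Vmax decreases (97.3 → 33.8 μmol/min) while Km is unchanged — pure noncompetitive inhibition.

noncompetitive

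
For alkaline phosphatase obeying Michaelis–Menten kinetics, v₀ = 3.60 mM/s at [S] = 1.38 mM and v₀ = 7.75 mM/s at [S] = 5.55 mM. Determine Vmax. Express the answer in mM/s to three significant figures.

In reciprocal form, 1/v = (Km/Vmax)·(1/[S]) + 1/Vmax. The two points give (1/[S], 1/v) = (0.7246, 0.2778) and (0.1802, 0.1290).
Slope = (0.2778 − 0.1290)/(0.7246 − 0.1802) = 0.2732; intercept = 0.2778 − 0.2732×0.7246 = 0.07981.
Vmax = 1/intercept = 12.5 mM/s; Km = slope × Vmax = 0.2732 × 12.5 = 3.42 mM.

12.5 mM/s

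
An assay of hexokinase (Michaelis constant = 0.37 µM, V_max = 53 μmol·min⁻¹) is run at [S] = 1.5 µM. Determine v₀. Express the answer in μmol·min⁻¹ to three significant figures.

42.5 μmol·min⁻¹

v = Vmax·[S]/(Km + [S]) = 53 × 1.5 / (0.37 + 1.5)
  = 79.50 / 1.870 = 42.5 μmol·min⁻¹.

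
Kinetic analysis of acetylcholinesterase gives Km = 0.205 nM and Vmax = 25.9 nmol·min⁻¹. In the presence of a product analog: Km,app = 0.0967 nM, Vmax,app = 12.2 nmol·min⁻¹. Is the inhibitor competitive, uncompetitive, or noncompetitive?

uncompetitive

Both Km and Vmax decrease by the same factor (~2.12-fold) — characteristic of uncompetitive inhibition.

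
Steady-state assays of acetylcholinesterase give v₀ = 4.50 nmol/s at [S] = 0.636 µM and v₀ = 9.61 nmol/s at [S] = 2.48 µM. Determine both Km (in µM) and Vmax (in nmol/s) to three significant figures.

In reciprocal form, 1/v = (Km/Vmax)·(1/[S]) + 1/Vmax. The two points give (1/[S], 1/v) = (1.572, 0.2222) and (0.4032, 0.1041).
Slope = (0.2222 − 0.1041)/(1.572 − 0.4032) = 0.1011; intercept = 0.2222 − 0.1011×1.572 = 0.06330.
Vmax = 1/intercept = 15.8 nmol/s; Km = slope × Vmax = 0.1011 × 15.8 = 1.60 µM.

Km = 1.60 µM; Vmax = 15.8 nmol/s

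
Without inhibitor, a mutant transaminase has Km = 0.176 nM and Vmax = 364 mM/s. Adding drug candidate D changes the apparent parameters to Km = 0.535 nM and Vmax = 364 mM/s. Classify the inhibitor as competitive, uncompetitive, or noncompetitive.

Km increases (0.176 → 0.535 nM) while Vmax is unchanged — the hallmark of competitive inhibition.

competitive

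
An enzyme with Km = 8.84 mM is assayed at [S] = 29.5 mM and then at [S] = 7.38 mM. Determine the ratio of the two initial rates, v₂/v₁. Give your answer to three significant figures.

Since Vmax cancels, v₂/v₁ = [S]₂(Km+[S]₁) / [S]₁(Km+[S]₂).
= 7.38×(8.84+29.5) / (29.5×(8.84+7.38)) = 282.9/478.5 = 0.591.

0.591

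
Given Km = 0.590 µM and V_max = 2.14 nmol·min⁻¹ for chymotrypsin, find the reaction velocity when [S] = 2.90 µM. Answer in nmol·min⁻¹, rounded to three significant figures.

v = Vmax·[S]/(Km + [S]) = 2.14 × 2.90 / (0.590 + 2.90)
  = 6.206 / 3.490 = 1.78 nmol·min⁻¹.

1.78 nmol·min⁻¹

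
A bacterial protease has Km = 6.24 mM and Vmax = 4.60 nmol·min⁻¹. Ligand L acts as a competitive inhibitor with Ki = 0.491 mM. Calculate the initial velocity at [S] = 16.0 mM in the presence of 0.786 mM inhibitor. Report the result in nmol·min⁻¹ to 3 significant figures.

With α = 1 + [I]/Ki = 1 + 0.786/0.491 = 2.601, the competitive rate law is v = Vmax[S] / (αKm + [S]).
v = 4.60×16.0 / (2.601×6.24 + 16.0) = 73.60/32.23 = 2.28 nmol·min⁻¹.

2.28 nmol·min⁻¹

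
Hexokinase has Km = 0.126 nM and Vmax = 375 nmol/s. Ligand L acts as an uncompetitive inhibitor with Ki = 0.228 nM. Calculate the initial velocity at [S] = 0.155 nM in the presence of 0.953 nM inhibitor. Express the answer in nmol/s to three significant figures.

62.6 nmol/s

With α = 1 + [I]/Ki = 1 + 0.953/0.228 = 5.180, the uncompetitive rate law is v = (Vmax/α)·[S] / (Km/α + [S]).
v = (375/5.180)×0.155 / (0.126/5.180 + 0.155) = 11.22/0.1793 = 62.6 nmol/s.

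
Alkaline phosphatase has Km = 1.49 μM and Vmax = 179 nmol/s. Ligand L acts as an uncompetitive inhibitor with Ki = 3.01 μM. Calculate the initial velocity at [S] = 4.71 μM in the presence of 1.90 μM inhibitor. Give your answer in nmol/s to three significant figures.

α = 1 + [I]/Ki = 1 + 1.90/3.01 = 1.631.
For an uncompetitive inhibitor, both parameters are divided by α, giving Vmax/α and Km/α: Km,app = 0.913 μM, Vmax,app = 110 nmol/s.
v = Vmax,app·[S]/(Km,app + [S]) = 110 × 4.71/(0.913 + 4.71) = 91.9 nmol/s.

91.9 nmol/s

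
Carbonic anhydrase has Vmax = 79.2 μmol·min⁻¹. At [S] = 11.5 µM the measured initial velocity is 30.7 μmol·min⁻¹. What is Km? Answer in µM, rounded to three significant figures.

18.2 µM

From v = Vmax[S]/(Km+[S]), Km = [S](Vmax − v)/v.
Km = 11.5 × (79.2 − 30.7) / 30.7 = 557.8/30.7 = 18.2 µM.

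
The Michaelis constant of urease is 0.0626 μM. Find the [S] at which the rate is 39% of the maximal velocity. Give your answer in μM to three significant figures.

0.0400 μM

v/Vmax = [S]/(Km+[S]) = 0.39, so [S] = Km·0.39/(1 − 0.39) = 0.0626 × 0.6393.
[S] = 0.0400 μM.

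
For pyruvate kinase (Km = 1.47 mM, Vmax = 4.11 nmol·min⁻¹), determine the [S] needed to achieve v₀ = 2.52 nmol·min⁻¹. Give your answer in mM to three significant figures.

The required fractional saturation is v/Vmax = 2.52/4.11 = 0.6131.
Then [S]/(Km+[S]) = 0.6131 ⇒ [S] = 1.47 × 0.6131/(1 − 0.6131) = 2.33 mM.

2.33 mM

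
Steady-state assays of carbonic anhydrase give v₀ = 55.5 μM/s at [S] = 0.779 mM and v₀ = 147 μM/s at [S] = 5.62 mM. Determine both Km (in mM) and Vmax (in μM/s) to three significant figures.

Km = 2.03 mM; Vmax = 200 μM/s

In reciprocal form, 1/v = (Km/Vmax)·(1/[S]) + 1/Vmax. The two points give (1/[S], 1/v) = (1.284, 0.01802) and (0.1779, 0.006803).
Slope = (0.01802 − 0.006803)/(1.284 − 0.1779) = 0.01014; intercept = 0.01802 − 0.01014×1.284 = 0.004998.
Vmax = 1/intercept = 200 μM/s; Km = slope × Vmax = 0.01014 × 200 = 2.03 mM.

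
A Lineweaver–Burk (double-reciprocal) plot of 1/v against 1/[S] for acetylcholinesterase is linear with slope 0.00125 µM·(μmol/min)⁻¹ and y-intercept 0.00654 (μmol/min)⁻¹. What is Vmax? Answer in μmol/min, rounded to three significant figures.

153 μmol/min

The y-intercept of a Lineweaver–Burk plot equals 1/Vmax, so Vmax = 1/0.00654 = 153 μmol/min.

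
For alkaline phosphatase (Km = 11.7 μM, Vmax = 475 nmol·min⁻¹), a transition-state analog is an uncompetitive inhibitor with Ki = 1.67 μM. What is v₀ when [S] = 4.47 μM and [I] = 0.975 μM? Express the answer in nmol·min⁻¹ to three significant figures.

α = 1 + [I]/Ki = 1 + 0.975/1.67 = 1.584.
For an uncompetitive inhibitor, both parameters are divided by α, giving Vmax/α and Km/α: Km,app = 7.39 μM, Vmax,app = 300 nmol·min⁻¹.
v = Vmax,app·[S]/(Km,app + [S]) = 300 × 4.47/(7.39 + 4.47) = 113 nmol·min⁻¹.

113 nmol·min⁻¹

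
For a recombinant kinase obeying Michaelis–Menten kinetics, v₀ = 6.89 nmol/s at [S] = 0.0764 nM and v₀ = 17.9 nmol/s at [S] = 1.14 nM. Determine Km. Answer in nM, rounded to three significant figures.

0.148 nM

In reciprocal form, 1/v = (Km/Vmax)·(1/[S]) + 1/Vmax. The two points give (1/[S], 1/v) = (13.09, 0.1451) and (0.8772, 0.05587).
Slope = (0.1451 − 0.05587)/(13.09 − 0.8772) = 0.007310; intercept = 0.1451 − 0.007310×13.09 = 0.04945.
Vmax = 1/intercept = 20.2 nmol/s; Km = slope × Vmax = 0.007310 × 20.2 = 0.148 nM.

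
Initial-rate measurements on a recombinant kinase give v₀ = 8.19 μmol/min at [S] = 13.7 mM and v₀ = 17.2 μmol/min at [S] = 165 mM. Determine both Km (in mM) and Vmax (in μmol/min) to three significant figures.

In reciprocal form, 1/v = (Km/Vmax)·(1/[S]) + 1/Vmax. The two points give (1/[S], 1/v) = (0.07299, 0.1221) and (0.006061, 0.05814).
Slope = (0.1221 − 0.05814)/(0.07299 − 0.006061) = 0.9556; intercept = 0.1221 − 0.9556×0.07299 = 0.05235.
Vmax = 1/intercept = 19.1 μmol/min; Km = slope × Vmax = 0.9556 × 19.1 = 18.3 mM.

Km = 18.3 mM; Vmax = 19.1 μmol/min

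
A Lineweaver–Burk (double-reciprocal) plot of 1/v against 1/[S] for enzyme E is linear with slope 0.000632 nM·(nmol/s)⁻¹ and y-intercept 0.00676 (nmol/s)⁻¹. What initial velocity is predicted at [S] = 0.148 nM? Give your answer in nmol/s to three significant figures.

90.7 nmol/s

The y-intercept is 1/Vmax, so Vmax = 1/0.00676 = 148 nmol/s.
The slope is Km/Vmax, so Km = 0.000632 × 148 = 0.0935 nM.
Then v = 148 × 0.148/(0.0935 + 0.148) = 90.7 nmol/s.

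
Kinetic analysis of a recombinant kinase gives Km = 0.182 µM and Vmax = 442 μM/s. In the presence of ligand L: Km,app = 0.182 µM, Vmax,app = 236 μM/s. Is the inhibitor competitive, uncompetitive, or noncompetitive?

noncompetitive

Vmax decreases (442 → 236 μM/s) while Km is unchanged — pure noncompetitive inhibition.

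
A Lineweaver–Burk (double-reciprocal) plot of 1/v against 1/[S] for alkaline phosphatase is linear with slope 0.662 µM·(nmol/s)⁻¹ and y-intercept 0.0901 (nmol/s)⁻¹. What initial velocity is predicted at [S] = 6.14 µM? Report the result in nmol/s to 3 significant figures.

5.05 nmol/s

The y-intercept is 1/Vmax, so Vmax = 1/0.0901 = 11.1 nmol/s.
The slope is Km/Vmax, so Km = 0.662 × 11.1 = 7.35 µM.
Then v = 11.1 × 6.14/(7.35 + 6.14) = 5.05 nmol/s.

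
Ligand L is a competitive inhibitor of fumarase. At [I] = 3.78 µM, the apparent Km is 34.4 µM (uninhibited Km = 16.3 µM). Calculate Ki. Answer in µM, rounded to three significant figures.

3.40 µM

Competitive: Km,app = α·Km with α = 1 + [I]/Ki.
α = Km,app/Km = 34.4/16.3 = 2.110.
Since α = 1 + [I]/Ki, [I]/Ki = 2.110 − 1 = 1.110 and Ki = 3.78/1.110 = 3.40 µM.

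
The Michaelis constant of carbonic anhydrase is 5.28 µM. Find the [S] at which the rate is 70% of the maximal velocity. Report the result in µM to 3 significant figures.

v/Vmax = [S]/(Km+[S]) = 0.7, so [S] = Km·0.7/(1 − 0.7) = 5.28 × 2.333.
[S] = 12.3 µM.

12.3 µM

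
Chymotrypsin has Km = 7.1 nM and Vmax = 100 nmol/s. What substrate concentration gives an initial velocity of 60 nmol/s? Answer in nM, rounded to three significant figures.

10.6 nM

The required fractional saturation is v/Vmax = 60/100 = 0.6000.
Then [S]/(Km+[S]) = 0.6000 ⇒ [S] = 7.1 × 0.6000/(1 − 0.6000) = 10.6 nM.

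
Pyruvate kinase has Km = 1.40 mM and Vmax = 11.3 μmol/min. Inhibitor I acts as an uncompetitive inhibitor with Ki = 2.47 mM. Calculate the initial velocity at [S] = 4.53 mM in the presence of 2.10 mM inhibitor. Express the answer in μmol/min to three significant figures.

With α = 1 + [I]/Ki = 1 + 2.10/2.47 = 1.850, the uncompetitive rate law is v = (Vmax/α)·[S] / (Km/α + [S]).
v = (11.3/1.850)×4.53 / (1.40/1.850 + 4.53) = 27.67/5.287 = 5.23 μmol/min.

5.23 μmol/min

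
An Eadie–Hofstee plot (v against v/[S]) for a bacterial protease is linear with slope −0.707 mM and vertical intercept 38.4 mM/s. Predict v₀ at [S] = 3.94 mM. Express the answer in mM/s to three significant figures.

In the Eadie–Hofstee form v = Vmax − Km·(v/[S]), the slope is −Km and the intercept is Vmax, so Km = 0.707 mM and Vmax = 38.4 mM/s.
v = 38.4 × 3.94/(0.707 + 3.94) = 32.6 mM/s.

32.6 mM/s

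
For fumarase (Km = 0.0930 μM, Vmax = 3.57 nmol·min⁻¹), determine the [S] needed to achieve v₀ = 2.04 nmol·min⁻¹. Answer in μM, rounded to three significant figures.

Rearranging v = Vmax[S]/(Km+[S]) gives [S] = Km·v/(Vmax − v).
[S] = 0.0930 × 2.04 / (3.57 − 2.04) = 0.1897/1.530 = 0.124 μM.

0.124 μM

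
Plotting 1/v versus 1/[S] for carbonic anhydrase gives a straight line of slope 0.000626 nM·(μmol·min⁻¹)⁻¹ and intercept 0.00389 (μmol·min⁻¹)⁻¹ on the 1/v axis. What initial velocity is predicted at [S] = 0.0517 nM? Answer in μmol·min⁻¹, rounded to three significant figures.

The y-intercept is 1/Vmax, so Vmax = 1/0.00389 = 257 μmol·min⁻¹.
The slope is Km/Vmax, so Km = 0.000626 × 257 = 0.161 nM.
Then v = 257 × 0.0517/(0.161 + 0.0517) = 62.5 μmol·min⁻¹.

62.5 μmol·min⁻¹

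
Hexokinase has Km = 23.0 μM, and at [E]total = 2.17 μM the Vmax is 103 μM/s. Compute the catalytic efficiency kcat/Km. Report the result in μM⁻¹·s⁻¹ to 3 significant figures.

kcat = Vmax/[E]total = 103/2.17 = 47.5 s⁻¹.
kcat/Km = 47.5/23.0 = 2.06 μM⁻¹·s⁻¹.

2.06 μM⁻¹·s⁻¹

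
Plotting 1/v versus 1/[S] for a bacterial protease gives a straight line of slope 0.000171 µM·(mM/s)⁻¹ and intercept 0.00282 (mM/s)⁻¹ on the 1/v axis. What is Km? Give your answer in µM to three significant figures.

0.0606 µM

y-intercept = 1/Vmax ⇒ Vmax = 355 mM/s; slope = Km/Vmax ⇒ Km = slope × Vmax.
Km = 0.000171 × 355 = 0.0606 µM.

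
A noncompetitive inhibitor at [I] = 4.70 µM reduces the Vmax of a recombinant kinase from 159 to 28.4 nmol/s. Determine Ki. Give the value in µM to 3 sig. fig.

1.02 µM

Noncompetitive: Vmax,app = Vmax/α with α = 1 + [I]/Ki.
α = Vmax/Vmax,app = 159/28.4 = 5.599.
Ki = [I]/(α − 1) = 4.70/4.599 = 1.02 µM.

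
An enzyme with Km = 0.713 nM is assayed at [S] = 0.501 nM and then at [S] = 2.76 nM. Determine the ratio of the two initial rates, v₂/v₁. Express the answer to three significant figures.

The fractional saturations are [S]/(Km+[S]) = 0.501/1.214 = 0.4127 and 2.76/3.473 = 0.7947.
v₂/v₁ is just their ratio: 0.7947/0.4127 = 1.93.

1.93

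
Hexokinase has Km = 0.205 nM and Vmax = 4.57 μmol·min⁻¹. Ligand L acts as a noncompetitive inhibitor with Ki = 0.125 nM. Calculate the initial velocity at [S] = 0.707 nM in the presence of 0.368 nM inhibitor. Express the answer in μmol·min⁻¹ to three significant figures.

α = 1 + [I]/Ki = 1 + 0.368/0.125 = 3.944.
For a noncompetitive inhibitor, Vmax is reduced to Vmax/α while Km is unchanged: Km,app = 0.205 nM, Vmax,app = 1.16 μmol·min⁻¹.
v = Vmax,app·[S]/(Km,app + [S]) = 1.16 × 0.707/(0.205 + 0.707) = 0.898 μmol·min⁻¹.

0.898 μmol·min⁻¹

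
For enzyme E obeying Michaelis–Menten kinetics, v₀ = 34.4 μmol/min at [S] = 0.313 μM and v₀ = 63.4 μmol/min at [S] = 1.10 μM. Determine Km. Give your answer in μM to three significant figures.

From v = Vmax[S]/(Km+[S]), each point gives Vmax = v(Km+[S])/[S].
Equating: 34.4(Km+0.313)/0.313 = 63.4(Km+1.10)/1.10.
109.9·Km + 34.4 = 57.64·Km + 63.4, so (109.9 − 57.64)·Km = 63.4 − 34.4.
Km = 29.00/52.27 = 0.555 μM; then Vmax = 34.4(0.555+0.313)/0.313 = 95.4 μmol/min.

0.555 μM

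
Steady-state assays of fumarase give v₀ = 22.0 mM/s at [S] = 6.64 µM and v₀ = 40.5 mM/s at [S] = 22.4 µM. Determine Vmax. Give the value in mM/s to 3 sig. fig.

62.7 mM/s

In reciprocal form, 1/v = (Km/Vmax)·(1/[S]) + 1/Vmax. The two points give (1/[S], 1/v) = (0.1506, 0.04545) and (0.04464, 0.02469).
Slope = (0.04545 − 0.02469)/(0.1506 − 0.04464) = 0.1960; intercept = 0.04545 − 0.1960×0.1506 = 0.01594.
Vmax = 1/intercept = 62.7 mM/s; Km = slope × Vmax = 0.1960 × 62.7 = 12.3 µM.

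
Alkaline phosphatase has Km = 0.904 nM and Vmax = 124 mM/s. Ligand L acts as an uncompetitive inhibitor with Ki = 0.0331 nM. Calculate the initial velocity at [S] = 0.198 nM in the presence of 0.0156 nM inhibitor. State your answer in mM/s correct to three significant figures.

With α = 1 + [I]/Ki = 1 + 0.0156/0.0331 = 1.471, the uncompetitive rate law is v = (Vmax/α)·[S] / (Km/α + [S]).
v = (124/1.471)×0.198 / (0.904/1.471 + 0.198) = 16.69/0.8124 = 20.5 mM/s.

20.5 mM/s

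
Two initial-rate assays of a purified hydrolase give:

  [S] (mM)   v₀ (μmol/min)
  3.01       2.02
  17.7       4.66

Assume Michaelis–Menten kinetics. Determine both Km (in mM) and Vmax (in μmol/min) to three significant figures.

In reciprocal form, 1/v = (Km/Vmax)·(1/[S]) + 1/Vmax. The two points give (1/[S], 1/v) = (0.3322, 0.4950) and (0.05650, 0.2146).
Slope = (0.4950 − 0.2146)/(0.3322 − 0.05650) = 1.017; intercept = 0.4950 − 1.017×0.3322 = 0.1571.
Vmax = 1/intercept = 6.36 μmol/min; Km = slope × Vmax = 1.017 × 6.36 = 6.47 mM.

Km = 6.47 mM; Vmax = 6.36 μmol/min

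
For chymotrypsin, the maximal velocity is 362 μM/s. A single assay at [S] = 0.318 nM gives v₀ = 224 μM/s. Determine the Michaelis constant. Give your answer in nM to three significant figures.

0.196 nM

From v = Vmax[S]/(Km+[S]), Km = [S](Vmax − v)/v.
Km = 0.318 × (362 − 224) / 224 = 43.88/224 = 0.196 nM.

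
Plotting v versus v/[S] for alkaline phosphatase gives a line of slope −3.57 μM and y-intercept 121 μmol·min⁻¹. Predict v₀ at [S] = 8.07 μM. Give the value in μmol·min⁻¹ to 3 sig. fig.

In the Eadie–Hofstee form v = Vmax − Km·(v/[S]), the slope is −Km and the intercept is Vmax, so Km = 3.57 μM and Vmax = 121 μmol·min⁻¹.
v = 121 × 8.07/(3.57 + 8.07) = 83.9 μmol·min⁻¹.

83.9 μmol·min⁻¹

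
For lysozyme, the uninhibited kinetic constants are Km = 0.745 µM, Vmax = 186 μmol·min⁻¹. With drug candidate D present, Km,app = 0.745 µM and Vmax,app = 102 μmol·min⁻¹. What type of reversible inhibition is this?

Vmax decreases (186 → 102 μmol·min⁻¹) while Km is unchanged — pure noncompetitive inhibition.

noncompetitive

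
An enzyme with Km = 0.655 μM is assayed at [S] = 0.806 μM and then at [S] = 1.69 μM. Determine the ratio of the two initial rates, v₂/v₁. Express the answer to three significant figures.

The fractional saturations are [S]/(Km+[S]) = 0.806/1.461 = 0.5517 and 1.69/2.345 = 0.7207.
v₂/v₁ is just their ratio: 0.7207/0.5517 = 1.31.

1.31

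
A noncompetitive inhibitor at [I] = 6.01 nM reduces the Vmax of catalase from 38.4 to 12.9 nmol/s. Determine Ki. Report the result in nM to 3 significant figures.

3.04 nM

Noncompetitive: Vmax,app = Vmax/α with α = 1 + [I]/Ki.
α = Vmax/Vmax,app = 38.4/12.9 = 2.977.
Since α = 1 + [I]/Ki, [I]/Ki = 2.977 − 1 = 1.977 and Ki = 6.01/1.977 = 3.04 nM.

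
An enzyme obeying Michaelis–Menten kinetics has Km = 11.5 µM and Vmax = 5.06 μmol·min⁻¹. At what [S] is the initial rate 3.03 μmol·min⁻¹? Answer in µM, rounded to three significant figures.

Rearranging v = Vmax[S]/(Km+[S]) gives [S] = Km·v/(Vmax − v).
[S] = 11.5 × 3.03 / (5.06 − 3.03) = 34.84/2.030 = 17.2 µM.

17.2 µM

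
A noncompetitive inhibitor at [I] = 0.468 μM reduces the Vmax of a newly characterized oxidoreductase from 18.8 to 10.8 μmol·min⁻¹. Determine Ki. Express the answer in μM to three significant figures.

Noncompetitive: Vmax,app = Vmax/α with α = 1 + [I]/Ki.
α = Vmax/Vmax,app = 18.8/10.8 = 1.741.
Since α = 1 + [I]/Ki, [I]/Ki = 1.741 − 1 = 0.7407 and Ki = 0.468/0.7407 = 0.632 μM.

0.632 μM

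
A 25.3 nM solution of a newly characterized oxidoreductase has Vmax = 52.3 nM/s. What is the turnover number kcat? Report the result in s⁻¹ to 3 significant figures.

2.07 s⁻¹

kcat = Vmax/[E]total = 52.3 nM/s / 25.3 nM = 2.07 s⁻¹.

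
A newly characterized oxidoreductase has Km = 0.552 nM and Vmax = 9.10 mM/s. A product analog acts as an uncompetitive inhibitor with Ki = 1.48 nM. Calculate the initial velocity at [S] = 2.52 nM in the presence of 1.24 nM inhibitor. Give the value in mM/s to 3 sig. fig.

α = 1 + [I]/Ki = 1 + 1.24/1.48 = 1.838.
For an uncompetitive inhibitor, both parameters are divided by α, giving Vmax/α and Km/α: Km,app = 0.300 nM, Vmax,app = 4.95 mM/s.
v = Vmax,app·[S]/(Km,app + [S]) = 4.95 × 2.52/(0.300 + 2.52) = 4.42 mM/s.

4.42 mM/s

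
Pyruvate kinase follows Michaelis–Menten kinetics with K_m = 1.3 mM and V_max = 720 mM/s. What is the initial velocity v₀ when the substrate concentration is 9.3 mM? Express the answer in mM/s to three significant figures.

632 mM/s

[S]/(Km+[S]) = 9.3/10.60 = 0.8774, the fractional saturation.
v = 0.8774 × Vmax = 0.8774 × 720 = 632 mM/s.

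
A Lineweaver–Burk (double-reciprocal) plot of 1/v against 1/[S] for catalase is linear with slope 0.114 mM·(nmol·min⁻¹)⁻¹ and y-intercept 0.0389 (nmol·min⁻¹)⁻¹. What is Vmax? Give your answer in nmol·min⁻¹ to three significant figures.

The y-intercept of a Lineweaver–Burk plot equals 1/Vmax, so Vmax = 1/0.0389 = 25.7 nmol·min⁻¹.

25.7 nmol·min⁻¹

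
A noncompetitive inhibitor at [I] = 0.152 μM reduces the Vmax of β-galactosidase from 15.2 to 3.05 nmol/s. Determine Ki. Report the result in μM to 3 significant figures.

Noncompetitive: Vmax,app = Vmax/α with α = 1 + [I]/Ki.
α = Vmax/Vmax,app = 15.2/3.05 = 4.984.
Since α = 1 + [I]/Ki, [I]/Ki = 4.984 − 1 = 3.984 and Ki = 0.152/3.984 = 0.0382 μM.

0.0382 μM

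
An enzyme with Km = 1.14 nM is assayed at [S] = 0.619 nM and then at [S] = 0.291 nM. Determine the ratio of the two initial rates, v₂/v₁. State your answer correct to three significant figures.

0.578

The fractional saturations are [S]/(Km+[S]) = 0.619/1.759 = 0.3519 and 0.291/1.431 = 0.2034.
v₂/v₁ is just their ratio: 0.2034/0.3519 = 0.578.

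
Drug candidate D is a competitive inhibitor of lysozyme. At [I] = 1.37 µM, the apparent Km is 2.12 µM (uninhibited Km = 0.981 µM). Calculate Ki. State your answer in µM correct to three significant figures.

Competitive: Km,app = α·Km with α = 1 + [I]/Ki.
α = Km,app/Km = 2.12/0.981 = 2.161.
Ki = [I]/(α − 1) = 1.37/1.161 = 1.18 µM.

1.18 µM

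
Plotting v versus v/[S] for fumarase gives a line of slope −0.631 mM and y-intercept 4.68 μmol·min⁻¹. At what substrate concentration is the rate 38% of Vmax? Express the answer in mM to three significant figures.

0.387 mM

The Eadie–Hofstee slope gives Km = 0.631 mM (slope = −Km).
v/Vmax = [S]/(Km+[S]) = 0.38 ⇒ [S] = Km·0.38/(1−0.38) = 0.631 × 0.6129 = 0.387 mM.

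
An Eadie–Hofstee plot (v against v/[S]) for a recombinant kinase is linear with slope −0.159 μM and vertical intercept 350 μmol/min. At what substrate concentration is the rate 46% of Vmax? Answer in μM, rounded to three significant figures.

The Eadie–Hofstee slope gives Km = 0.159 μM (slope = −Km).
v/Vmax = [S]/(Km+[S]) = 0.46 ⇒ [S] = Km·0.46/(1−0.46) = 0.159 × 0.8519 = 0.135 μM.

0.135 μM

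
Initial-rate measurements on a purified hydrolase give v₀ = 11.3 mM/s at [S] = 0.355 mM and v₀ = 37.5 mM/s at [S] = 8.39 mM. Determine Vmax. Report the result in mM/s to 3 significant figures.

41.8 mM/s

In reciprocal form, 1/v = (Km/Vmax)·(1/[S]) + 1/Vmax. The two points give (1/[S], 1/v) = (2.817, 0.08850) and (0.1192, 0.02667).
Slope = (0.08850 − 0.02667)/(2.817 − 0.1192) = 0.02292; intercept = 0.08850 − 0.02292×2.817 = 0.02393.
Vmax = 1/intercept = 41.8 mM/s; Km = slope × Vmax = 0.02292 × 41.8 = 0.958 mM.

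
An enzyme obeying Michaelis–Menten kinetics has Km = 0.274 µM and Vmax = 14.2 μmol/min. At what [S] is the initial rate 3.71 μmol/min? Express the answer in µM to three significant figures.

Rearranging v = Vmax[S]/(Km+[S]) gives [S] = Km·v/(Vmax − v).
[S] = 0.274 × 3.71 / (14.2 − 3.71) = 1.017/10.49 = 0.0969 µM.

0.0969 µM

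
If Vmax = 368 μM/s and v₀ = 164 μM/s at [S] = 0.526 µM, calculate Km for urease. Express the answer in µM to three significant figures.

0.654 µM

From v = Vmax[S]/(Km+[S]), Km = [S](Vmax − v)/v.
Km = 0.526 × (368 − 164) / 164 = 107.3/164 = 0.654 µM.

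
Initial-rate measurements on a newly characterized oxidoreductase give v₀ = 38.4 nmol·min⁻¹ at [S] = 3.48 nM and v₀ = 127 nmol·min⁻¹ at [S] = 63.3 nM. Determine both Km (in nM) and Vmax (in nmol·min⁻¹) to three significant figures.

Km = 9.81 nM; Vmax = 147 nmol·min⁻¹

In reciprocal form, 1/v = (Km/Vmax)·(1/[S]) + 1/Vmax. The two points give (1/[S], 1/v) = (0.2874, 0.02604) and (0.01580, 0.007874).
Slope = (0.02604 − 0.007874)/(0.2874 − 0.01580) = 0.06690; intercept = 0.02604 − 0.06690×0.2874 = 0.006817.
Vmax = 1/intercept = 147 nmol·min⁻¹; Km = slope × Vmax = 0.06690 × 147 = 9.81 nM.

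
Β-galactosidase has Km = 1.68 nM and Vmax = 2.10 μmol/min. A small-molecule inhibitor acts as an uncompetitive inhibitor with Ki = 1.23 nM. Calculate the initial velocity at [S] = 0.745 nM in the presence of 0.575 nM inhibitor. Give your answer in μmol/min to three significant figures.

α = 1 + [I]/Ki = 1 + 0.575/1.23 = 1.467.
For an uncompetitive inhibitor, both parameters are divided by α, giving Vmax/α and Km/α: Km,app = 1.14 nM, Vmax,app = 1.43 μmol/min.
v = Vmax,app·[S]/(Km,app + [S]) = 1.43 × 0.745/(1.14 + 0.745) = 0.564 μmol/min.

0.564 μmol/min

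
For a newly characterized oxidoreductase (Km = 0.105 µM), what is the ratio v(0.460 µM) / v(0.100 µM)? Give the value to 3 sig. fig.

The fractional saturations are [S]/(Km+[S]) = 0.100/0.2050 = 0.4878 and 0.460/0.5650 = 0.8142.
v₂/v₁ is just their ratio: 0.8142/0.4878 = 1.67.

1.67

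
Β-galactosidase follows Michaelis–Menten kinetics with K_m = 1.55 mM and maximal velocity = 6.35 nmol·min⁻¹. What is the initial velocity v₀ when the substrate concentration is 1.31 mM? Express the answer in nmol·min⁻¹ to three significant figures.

[S]/(Km+[S]) = 1.31/2.860 = 0.4580, the fractional saturation.
v = 0.4580 × Vmax = 0.4580 × 6.35 = 2.91 nmol·min⁻¹.

2.91 nmol·min⁻¹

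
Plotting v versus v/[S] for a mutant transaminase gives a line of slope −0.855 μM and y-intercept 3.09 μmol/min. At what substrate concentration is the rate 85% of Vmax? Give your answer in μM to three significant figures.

4.84 μM

The Eadie–Hofstee slope gives Km = 0.855 μM (slope = −Km).
v/Vmax = [S]/(Km+[S]) = 0.85 ⇒ [S] = Km·0.85/(1−0.85) = 0.855 × 5.667 = 4.84 μM.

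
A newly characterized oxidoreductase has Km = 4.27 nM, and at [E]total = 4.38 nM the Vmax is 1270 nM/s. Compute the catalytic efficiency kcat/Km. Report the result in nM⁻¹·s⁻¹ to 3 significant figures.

kcat = Vmax/[E]total = 1270/4.38 = 290 s⁻¹.
kcat/Km = 290/4.27 = 67.9 nM⁻¹·s⁻¹.

67.9 nM⁻¹·s⁻¹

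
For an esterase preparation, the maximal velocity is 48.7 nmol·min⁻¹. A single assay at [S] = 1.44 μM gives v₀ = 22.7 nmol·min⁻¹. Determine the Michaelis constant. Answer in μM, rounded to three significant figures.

v/Vmax = 22.7/48.7 = 0.4661 = [S]/(Km+[S]).
So Km + [S] = [S]/0.4661 = 3.089 μM, giving Km = 3.089 − 1.44 = 1.65 μM.

1.65 μM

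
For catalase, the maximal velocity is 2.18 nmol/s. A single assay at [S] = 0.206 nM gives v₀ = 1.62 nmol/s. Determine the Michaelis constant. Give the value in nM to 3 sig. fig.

0.0712 nM

v/Vmax = 1.62/2.18 = 0.7431 = [S]/(Km+[S]).
So Km + [S] = [S]/0.7431 = 0.2772 nM, giving Km = 0.2772 − 0.206 = 0.0712 nM.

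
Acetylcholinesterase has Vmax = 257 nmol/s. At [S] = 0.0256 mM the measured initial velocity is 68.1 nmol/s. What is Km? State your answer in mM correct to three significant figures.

From v = Vmax[S]/(Km+[S]), Km = [S](Vmax − v)/v.
Km = 0.0256 × (257 − 68.1) / 68.1 = 4.836/68.1 = 0.0710 mM.

0.0710 mM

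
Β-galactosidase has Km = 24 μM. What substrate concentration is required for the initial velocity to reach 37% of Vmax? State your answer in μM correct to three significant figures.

v/Vmax = [S]/(Km+[S]) = 0.37, so [S] = Km·0.37/(1 − 0.37) = 24 × 0.5873.
[S] = 14.1 μM.

14.1 μM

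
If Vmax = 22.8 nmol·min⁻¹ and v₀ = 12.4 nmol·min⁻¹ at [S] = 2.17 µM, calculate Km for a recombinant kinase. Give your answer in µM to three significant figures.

v/Vmax = 12.4/22.8 = 0.5439 = [S]/(Km+[S]).
So Km + [S] = [S]/0.5439 = 3.990 µM, giving Km = 3.990 − 2.17 = 1.82 µM.

1.82 µM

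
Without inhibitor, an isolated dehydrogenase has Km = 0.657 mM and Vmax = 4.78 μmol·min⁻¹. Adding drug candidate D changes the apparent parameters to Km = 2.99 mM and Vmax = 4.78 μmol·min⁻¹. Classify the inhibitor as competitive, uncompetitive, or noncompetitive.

Km increases (0.657 → 2.99 mM) while Vmax is unchanged — the hallmark of competitive inhibition.

competitive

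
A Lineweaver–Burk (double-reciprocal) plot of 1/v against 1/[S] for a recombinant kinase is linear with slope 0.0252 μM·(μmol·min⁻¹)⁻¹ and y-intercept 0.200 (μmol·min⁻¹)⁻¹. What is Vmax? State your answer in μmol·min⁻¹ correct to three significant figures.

5.00 μmol·min⁻¹

The y-intercept of a Lineweaver–Burk plot equals 1/Vmax, so Vmax = 1/0.200 = 5.00 μmol·min⁻¹.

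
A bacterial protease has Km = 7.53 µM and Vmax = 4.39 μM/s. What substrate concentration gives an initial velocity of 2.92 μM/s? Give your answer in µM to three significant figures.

15.0 µM

Rearranging v = Vmax[S]/(Km+[S]) gives [S] = Km·v/(Vmax − v).
[S] = 7.53 × 2.92 / (4.39 − 2.92) = 21.99/1.470 = 15.0 µM.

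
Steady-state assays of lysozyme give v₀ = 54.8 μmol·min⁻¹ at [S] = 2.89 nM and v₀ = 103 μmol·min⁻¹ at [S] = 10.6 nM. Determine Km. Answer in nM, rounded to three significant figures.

5.21 nM

In reciprocal form, 1/v = (Km/Vmax)·(1/[S]) + 1/Vmax. The two points give (1/[S], 1/v) = (0.3460, 0.01825) and (0.09434, 0.009709).
Slope = (0.01825 − 0.009709)/(0.3460 − 0.09434) = 0.03393; intercept = 0.01825 − 0.03393×0.3460 = 0.006508.
Vmax = 1/intercept = 154 μmol·min⁻¹; Km = slope × Vmax = 0.03393 × 154 = 5.21 nM.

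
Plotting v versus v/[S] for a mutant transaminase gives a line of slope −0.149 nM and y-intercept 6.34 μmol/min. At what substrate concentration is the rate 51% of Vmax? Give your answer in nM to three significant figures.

The Eadie–Hofstee slope gives Km = 0.149 nM (slope = −Km).
v/Vmax = [S]/(Km+[S]) = 0.51 ⇒ [S] = Km·0.51/(1−0.51) = 0.149 × 1.041 = 0.155 nM.

0.155 nM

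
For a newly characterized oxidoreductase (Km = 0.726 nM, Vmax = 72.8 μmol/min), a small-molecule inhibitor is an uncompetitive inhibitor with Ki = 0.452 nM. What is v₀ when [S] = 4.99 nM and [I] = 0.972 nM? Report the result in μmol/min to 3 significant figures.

22.1 μmol/min

With α = 1 + [I]/Ki = 1 + 0.972/0.452 = 3.150, the uncompetitive rate law is v = (Vmax/α)·[S] / (Km/α + [S]).
v = (72.8/3.150)×4.99 / (0.726/3.150 + 4.99) = 115.3/5.220 = 22.1 μmol/min.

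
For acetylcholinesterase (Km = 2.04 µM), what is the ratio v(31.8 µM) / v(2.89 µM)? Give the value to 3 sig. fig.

The fractional saturations are [S]/(Km+[S]) = 2.89/4.930 = 0.5862 and 31.8/33.84 = 0.9397.
v₂/v₁ is just their ratio: 0.9397/0.5862 = 1.60.

1.60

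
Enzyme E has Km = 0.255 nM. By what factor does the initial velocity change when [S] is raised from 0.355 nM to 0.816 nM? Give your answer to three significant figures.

Since Vmax cancels, v₂/v₁ = [S]₂(Km+[S]₁) / [S]₁(Km+[S]₂).
= 0.816×(0.255+0.355) / (0.355×(0.255+0.816)) = 0.4978/0.3802 = 1.31.

1.31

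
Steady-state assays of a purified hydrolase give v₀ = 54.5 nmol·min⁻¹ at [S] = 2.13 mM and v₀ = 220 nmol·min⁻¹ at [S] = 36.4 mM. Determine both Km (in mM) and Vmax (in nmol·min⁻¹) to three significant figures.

Km = 8.47 mM; Vmax = 271 nmol·min⁻¹

From v = Vmax[S]/(Km+[S]), each point gives Vmax = v(Km+[S])/[S].
Equating: 54.5(Km+2.13)/2.13 = 220(Km+36.4)/36.4.
25.59·Km + 54.5 = 6.044·Km + 220, so (25.59 − 6.044)·Km = 220 − 54.5.
Km = 165.5/19.54 = 8.47 mM; then Vmax = 54.5(8.47+2.13)/2.13 = 271 nmol·min⁻¹.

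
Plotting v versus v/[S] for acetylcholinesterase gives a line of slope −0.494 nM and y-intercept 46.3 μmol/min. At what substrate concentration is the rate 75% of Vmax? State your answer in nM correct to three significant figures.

The Eadie–Hofstee slope gives Km = 0.494 nM (slope = −Km).
v/Vmax = [S]/(Km+[S]) = 0.75 ⇒ [S] = Km·0.75/(1−0.75) = 0.494 × 3.000 = 1.48 nM.

1.48 nM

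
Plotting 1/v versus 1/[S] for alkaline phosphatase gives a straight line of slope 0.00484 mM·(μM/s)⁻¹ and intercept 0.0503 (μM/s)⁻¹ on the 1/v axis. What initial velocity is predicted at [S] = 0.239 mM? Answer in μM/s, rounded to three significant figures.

The y-intercept is 1/Vmax, so Vmax = 1/0.0503 = 19.9 μM/s.
The slope is Km/Vmax, so Km = 0.00484 × 19.9 = 0.0962 mM.
Then v = 19.9 × 0.239/(0.0962 + 0.239) = 14.2 μM/s.

14.2 μM/s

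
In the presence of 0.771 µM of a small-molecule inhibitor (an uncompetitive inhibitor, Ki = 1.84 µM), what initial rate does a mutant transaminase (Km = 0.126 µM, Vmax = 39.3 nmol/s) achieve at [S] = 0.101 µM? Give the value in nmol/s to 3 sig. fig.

α = 1 + [I]/Ki = 1 + 0.771/1.84 = 1.419.
For an uncompetitive inhibitor, both parameters are divided by α, giving Vmax/α and Km/α: Km,app = 0.0888 µM, Vmax,app = 27.7 nmol/s.
v = Vmax,app·[S]/(Km,app + [S]) = 27.7 × 0.101/(0.0888 + 0.101) = 14.7 nmol/s.

14.7 nmol/s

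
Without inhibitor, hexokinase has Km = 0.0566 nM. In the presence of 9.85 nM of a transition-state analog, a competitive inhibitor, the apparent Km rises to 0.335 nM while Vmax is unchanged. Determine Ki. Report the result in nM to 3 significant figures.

2.00 nM

Competitive: Km,app = α·Km with α = 1 + [I]/Ki.
α = Km,app/Km = 0.335/0.0566 = 5.919.
Ki = [I]/(α − 1) = 9.85/4.919 = 2.00 nM.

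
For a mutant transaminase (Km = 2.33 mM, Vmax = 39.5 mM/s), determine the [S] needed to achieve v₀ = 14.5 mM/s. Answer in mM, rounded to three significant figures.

Rearranging v = Vmax[S]/(Km+[S]) gives [S] = Km·v/(Vmax − v).
[S] = 2.33 × 14.5 / (39.5 − 14.5) = 33.79/25.00 = 1.35 mM.

1.35 mM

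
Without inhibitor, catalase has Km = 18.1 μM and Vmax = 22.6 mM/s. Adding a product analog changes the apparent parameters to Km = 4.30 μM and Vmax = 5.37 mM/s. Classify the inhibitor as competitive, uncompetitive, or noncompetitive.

Both Km and Vmax decrease by the same factor (~4.21-fold) — characteristic of uncompetitive inhibition.

uncompetitive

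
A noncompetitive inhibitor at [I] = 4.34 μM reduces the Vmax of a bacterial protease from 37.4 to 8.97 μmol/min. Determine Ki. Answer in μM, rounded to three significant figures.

1.37 μM

Noncompetitive: Vmax,app = Vmax/α with α = 1 + [I]/Ki.
α = Vmax/Vmax,app = 37.4/8.97 = 4.169.
Since α = 1 + [I]/Ki, [I]/Ki = 4.169 − 1 = 3.169 and Ki = 4.34/3.169 = 1.37 μM.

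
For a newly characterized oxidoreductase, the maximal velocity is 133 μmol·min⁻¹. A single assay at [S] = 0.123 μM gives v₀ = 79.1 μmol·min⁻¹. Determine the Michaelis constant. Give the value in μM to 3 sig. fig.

0.0838 μM

From v = Vmax[S]/(Km+[S]), Km = [S](Vmax − v)/v.
Km = 0.123 × (133 − 79.1) / 79.1 = 6.630/79.1 = 0.0838 μM.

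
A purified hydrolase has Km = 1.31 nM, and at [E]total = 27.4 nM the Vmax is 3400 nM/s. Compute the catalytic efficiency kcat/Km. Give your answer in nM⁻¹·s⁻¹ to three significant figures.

94.7 nM⁻¹·s⁻¹

kcat = Vmax/[E]total = 3400/27.4 = 124 s⁻¹.
kcat/Km = 124/1.31 = 94.7 nM⁻¹·s⁻¹.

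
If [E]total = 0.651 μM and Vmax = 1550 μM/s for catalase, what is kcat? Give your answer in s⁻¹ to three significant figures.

2380 s⁻¹

kcat = Vmax/[E]total = 1550 μM/s / 0.651 μM = 2380 s⁻¹.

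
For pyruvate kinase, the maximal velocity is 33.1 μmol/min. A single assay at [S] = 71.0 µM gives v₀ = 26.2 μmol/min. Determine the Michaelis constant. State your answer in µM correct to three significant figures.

18.7 µM

From v = Vmax[S]/(Km+[S]), Km = [S](Vmax − v)/v.
Km = 71.0 × (33.1 − 26.2) / 26.2 = 489.9/26.2 = 18.7 µM.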